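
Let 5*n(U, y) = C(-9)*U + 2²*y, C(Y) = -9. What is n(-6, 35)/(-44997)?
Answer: -194/224985 ≈ -0.00086228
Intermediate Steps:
n(U, y) = -9*U/5 + 4*y/5 (n(U, y) = (-9*U + 2²*y)/5 = (-9*U + 4*y)/5 = -9*U/5 + 4*y/5)
n(-6, 35)/(-44997) = (-9/5*(-6) + (⅘)*35)/(-44997) = (54/5 + 28)*(-1/44997) = (194/5)*(-1/44997) = -194/224985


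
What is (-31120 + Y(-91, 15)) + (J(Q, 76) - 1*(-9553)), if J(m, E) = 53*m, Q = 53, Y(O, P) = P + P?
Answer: -18728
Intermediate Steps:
Y(O, P) = 2*P
(-31120 + Y(-91, 15)) + (J(Q, 76) - 1*(-9553)) = (-31120 + 2*15) + (53*53 - 1*(-9553)) = (-31120 + 30) + (2809 + 9553) = -31090 + 12362 = -18728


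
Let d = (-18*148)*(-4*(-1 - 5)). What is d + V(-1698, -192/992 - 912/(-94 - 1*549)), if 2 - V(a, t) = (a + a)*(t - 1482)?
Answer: -101511724054/19933 ≈ -5.0926e+6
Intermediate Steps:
d = -63936 (d = -(-10656)*(-6) = -2664*24 = -63936)
V(a, t) = 2 - 2*a*(-1482 + t) (V(a, t) = 2 - (a + a)*(t - 1482) = 2 - 2*a*(-1482 + t))
d + V(-1698, -192/992 - 912/(-94 - 1*549)) = -63936 + (2 + 2964*(-1698) - 2*(-1698)*(-192/992 - 912/(-94 - 1*549))) = -63936 + (2 - 5032872 - 2*(-1698)*(-192*1/992 - 912/(-94 - 549))) = -63936 + (2 - 5032872 - 2*(-1698)*(-6/31 - 912/(-643))) = -63936 + (2 - 5032872 - 2*(-1698)*(-6/31 - 912*(-1/643))) = -63936 + (2 - 5032872 - 2*(-1698)*(-6/31 + 912/643)) = -63936 + (2 - 5032872 - 2*(-1698)*24414/19933) = -63936 + (2 - 5032872 + 82909944/19933) = -63936 - 100237287766/19933 = -101511724054/19933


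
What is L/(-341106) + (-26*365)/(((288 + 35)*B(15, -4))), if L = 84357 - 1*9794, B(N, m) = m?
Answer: 392595068/55088619 ≈ 7.1266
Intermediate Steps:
L = 74563 (L = 84357 - 9794 = 74563)
L/(-341106) + (-26*365)/(((288 + 35)*B(15, -4))) = 74563/(-341106) + (-26*365)/(((288 + 35)*(-4))) = 74563*(-1/341106) - 9490/(323*(-4)) = -74563/341106 - 9490/(-1292) = -74563/341106 - 9490*(-1/1292) = -74563/341106 + 4745/646 = 392595068/55088619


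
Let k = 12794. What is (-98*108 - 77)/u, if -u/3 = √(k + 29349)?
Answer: 10661*√42143/126429 ≈ 17.311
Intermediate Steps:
u = -3*√42143 (u = -3*√(12794 + 29349) = -3*√42143 ≈ -615.86)
(-98*108 - 77)/u = (-98*108 - 77)/((-3*√42143)) = (-10584 - 77)*(-√42143/126429) = -(-10661)*√42143/126429 = 10661*√42143/126429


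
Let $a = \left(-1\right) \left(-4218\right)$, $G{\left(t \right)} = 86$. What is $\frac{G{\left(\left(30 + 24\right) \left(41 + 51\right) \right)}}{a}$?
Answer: $\frac{43}{2109} \approx 0.020389$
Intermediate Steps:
$a = 4218$
$\frac{G{\left(\left(30 + 24\right) \left(41 + 51\right) \right)}}{a} = \frac{86}{4218} = 86 \cdot \frac{1}{4218} = \frac{43}{2109}$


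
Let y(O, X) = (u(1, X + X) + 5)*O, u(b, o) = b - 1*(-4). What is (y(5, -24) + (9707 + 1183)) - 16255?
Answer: -5315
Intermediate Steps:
u(b, o) = 4 + b (u(b, o) = b + 4 = 4 + b)
y(O, X) = 10*O (y(O, X) = ((4 + 1) + 5)*O = (5 + 5)*O = 10*O)
(y(5, -24) + (9707 + 1183)) - 16255 = (10*5 + (9707 + 1183)) - 16255 = (50 + 10890) - 16255 = 10940 - 16255 = -5315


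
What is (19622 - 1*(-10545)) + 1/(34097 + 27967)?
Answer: 1872284689/62064 ≈ 30167.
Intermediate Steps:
(19622 - 1*(-10545)) + 1/(34097 + 27967) = (19622 + 10545) + 1/62064 = 30167 + 1/62064 = 1872284689/62064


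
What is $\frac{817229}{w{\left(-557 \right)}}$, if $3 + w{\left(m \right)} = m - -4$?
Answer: $- \frac{817229}{556} \approx -1469.8$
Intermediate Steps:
$w{\left(m \right)} = 1 + m$ ($w{\left(m \right)} = -3 + \left(m - -4\right) = -3 + \left(m + 4\right) = -3 + \left(4 + m\right) = 1 + m$)
$\frac{817229}{w{\left(-557 \right)}} = \frac{817229}{1 - 557} = \frac{817229}{-556} = 817229 \left(- \frac{1}{556}\right) = - \frac{817229}{556}$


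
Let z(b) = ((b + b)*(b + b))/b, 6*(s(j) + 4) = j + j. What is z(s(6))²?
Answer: 64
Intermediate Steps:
s(j) = -4 + j/3 (s(j) = -4 + (j + j)/6 = -4 + (2*j)/6 = -4 + j/3)
z(b) = 4*b (z(b) = ((2*b)*(2*b))/b = (4*b²)/b = 4*b)
z(s(6))² = (4*(-4 + (⅓)*6))² = (4*(-4 + 2))² = (4*(-2))² = (-8)² = 64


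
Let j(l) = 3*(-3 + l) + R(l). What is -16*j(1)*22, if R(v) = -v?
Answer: 2464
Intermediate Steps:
j(l) = -9 + 2*l (j(l) = 3*(-3 + l) - l = (-9 + 3*l) - l = -9 + 2*l)
-16*j(1)*22 = -16*(-9 + 2*1)*22 = -16*(-9 + 2)*22 = -16*(-7)*22 = 112*22 = 2464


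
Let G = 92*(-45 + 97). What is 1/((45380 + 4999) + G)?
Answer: 1/55163 ≈ 1.8128e-5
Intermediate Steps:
G = 4784 (G = 92*52 = 4784)
1/((45380 + 4999) + G) = 1/((45380 + 4999) + 4784) = 1/(50379 + 4784) = 1/55163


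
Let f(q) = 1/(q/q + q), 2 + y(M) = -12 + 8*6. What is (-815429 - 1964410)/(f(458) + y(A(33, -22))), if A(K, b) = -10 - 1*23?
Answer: -1275946101/15607 ≈ -81755.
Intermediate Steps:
A(K, b) = -33 (A(K, b) = -10 - 23 = -33)
y(M) = 34 (y(M) = -2 + (-12 + 8*6) = -2 + (-12 + 48) = -2 + 36 = 34)
f(q) = 1/(1 + q)
(-815429 - 1964410)/(f(458) + y(A(33, -22))) = (-815429 - 1964410)/(1/(1 + 458) + 34) = -2779839/(1/459 + 34) = -2779839/15607/459 = -2779839*459/15607 = -1275946101/15607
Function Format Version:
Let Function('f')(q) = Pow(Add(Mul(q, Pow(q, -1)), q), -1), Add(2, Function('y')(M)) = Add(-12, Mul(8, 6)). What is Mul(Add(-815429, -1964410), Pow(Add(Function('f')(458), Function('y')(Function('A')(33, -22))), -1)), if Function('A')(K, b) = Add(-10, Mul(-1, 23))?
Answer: Rational(-1275946101, 15607) ≈ -81755.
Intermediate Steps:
Function('A')(K, b) = -33 (Function('A')(K, b) = Add(-10, -23) = -33)
Function('y')(M) = 34 (Function('y')(M) = Add(-2, Add(-12, Mul(8, 6))) = Add(-2, Add(-12, 48)) = Add(-2, 36) = 34)
Function('f')(q) = Pow(Add(1, q), -1)
Mul(Add(-815429, -1964410), Pow(Add(Function('f')(458), Function('y')(Function('A')(33, -22))), -1)) = Mul(Add(-815429, -1964410), Pow(Add(Pow(Add(1, 458), -1), 34), -1)) = Mul(-2779839, Pow(Add(Pow(459, -1), 34), -1)) = Mul(-2779839, Pow(Add(Rational(1, 459), 34), -1)) = Mul(-2779839, Pow(Rational(15607, 459), -1)) = Mul(-2779839, Rational(459, 15607)) = Rational(-1275946101, 15607)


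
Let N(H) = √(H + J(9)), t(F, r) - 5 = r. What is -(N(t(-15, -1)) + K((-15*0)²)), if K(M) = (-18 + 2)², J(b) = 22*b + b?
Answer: -256 - √211 ≈ -270.53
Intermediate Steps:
t(F, r) = 5 + r
J(b) = 23*b
K(M) = 256 (K(M) = (-16)² = 256)
N(H) = √(207 + H) (N(H) = √(H + 23*9) = √(H + 207) = √(207 + H))
-(N(t(-15, -1)) + K((-15*0)²)) = -(√(207 + (5 - 1)) + 256) = -(√(207 + 4) + 256) = -(√211 + 256) = -(256 + √211) = -256 - √211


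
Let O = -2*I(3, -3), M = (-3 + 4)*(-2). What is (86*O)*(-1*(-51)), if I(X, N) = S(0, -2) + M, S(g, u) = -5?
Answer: 61404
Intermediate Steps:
M = -2 (M = 1*(-2) = -2)
I(X, N) = -7 (I(X, N) = -5 - 2 = -7)
O = 14 (O = -2*(-7) = 14)
(86*O)*(-1*(-51)) = (86*14)*(-1*(-51)) = 1204*51 = 61404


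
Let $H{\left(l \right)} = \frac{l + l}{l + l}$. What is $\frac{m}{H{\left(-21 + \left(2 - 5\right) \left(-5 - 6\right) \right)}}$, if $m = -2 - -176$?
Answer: $174$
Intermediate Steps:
$H{\left(l \right)} = 1$ ($H{\left(l \right)} = \frac{2 l}{2 l} = 2 l \frac{1}{2 l} = 1$)
$m = 174$ ($m = -2 + 176 = 174$)
$\frac{m}{H{\left(-21 + \left(2 - 5\right) \left(-5 - 6\right) \right)}} = \frac{174}{1} = 174 \cdot 1 = 174$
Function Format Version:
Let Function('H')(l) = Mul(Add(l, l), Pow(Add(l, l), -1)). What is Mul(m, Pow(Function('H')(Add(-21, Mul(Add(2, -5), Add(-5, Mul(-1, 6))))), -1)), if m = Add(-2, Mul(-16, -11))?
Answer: 174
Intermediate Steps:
Function('H')(l) = 1 (Function('H')(l) = Mul(Mul(2, l), Pow(Mul(2, l), -1)) = Mul(Mul(2, l), Mul(Rational(1, 2), Pow(l, -1))) = 1)
m = 174 (m = Add(-2, 176) = 174)
Mul(m, Pow(Function('H')(Add(-21, Mul(Add(2, -5), Add(-5, Mul(-1, 6))))), -1)) = Mul(174, Pow(1, -1)) = Mul(174, 1) = 174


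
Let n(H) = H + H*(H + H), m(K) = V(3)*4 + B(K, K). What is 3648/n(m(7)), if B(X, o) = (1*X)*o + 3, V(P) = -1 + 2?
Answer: 456/791 ≈ 0.57649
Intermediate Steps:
V(P) = 1
B(X, o) = 3 + X*o (B(X, o) = X*o + 3 = 3 + X*o)
m(K) = 7 + K**2 (m(K) = 1*4 + (3 + K*K) = 4 + (3 + K**2) = 7 + K**2)
n(H) = H + 2*H**2 (n(H) = H + H*(2*H) = H + 2*H**2)
3648/n(m(7)) = 3648/(((7 + 7**2)*(1 + 2*(7 + 7**2)))) = 3648/(((7 + 49)*(1 + 2*(7 + 49)))) = 3648/((56*(1 + 2*56))) = 3648/((56*(1 + 112))) = 3648/((56*113)) = 3648/6328 = 3648*(1/6328) = 456/791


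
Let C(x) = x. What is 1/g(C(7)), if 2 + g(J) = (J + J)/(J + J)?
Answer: -1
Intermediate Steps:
g(J) = -1 (g(J) = -2 + (J + J)/(J + J) = -2 + (2*J)/((2*J)) = -2 + (2*J)*(1/(2*J)) = -2 + 1 = -1)
1/g(C(7)) = 1/(-1) = -1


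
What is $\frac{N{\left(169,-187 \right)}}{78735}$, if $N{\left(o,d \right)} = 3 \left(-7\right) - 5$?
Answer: $- \frac{26}{78735} \approx -0.00033022$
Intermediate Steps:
$N{\left(o,d \right)} = -26$ ($N{\left(o,d \right)} = -21 - 5 = -26$)
$\frac{N{\left(169,-187 \right)}}{78735} = - \frac{26}{78735}$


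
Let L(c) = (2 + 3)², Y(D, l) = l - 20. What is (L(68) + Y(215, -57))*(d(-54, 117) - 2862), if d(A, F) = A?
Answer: 151632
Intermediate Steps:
Y(D, l) = -20 + l
L(c) = 25 (L(c) = 5² = 25)
(L(68) + Y(215, -57))*(d(-54, 117) - 2862) = (25 + (-20 - 57))*(-54 - 2862) = (25 - 77)*(-2916) = -52*(-2916) = 151632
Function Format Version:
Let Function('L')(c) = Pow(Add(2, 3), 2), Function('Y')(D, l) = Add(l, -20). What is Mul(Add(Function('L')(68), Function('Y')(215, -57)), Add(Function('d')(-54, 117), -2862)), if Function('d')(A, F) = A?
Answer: 151632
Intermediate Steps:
Function('Y')(D, l) = Add(-20, l)
Function('L')(c) = 25 (Function('L')(c) = Pow(5, 2) = 25)
Mul(Add(Function('L')(68), Function('Y')(215, -57)), Add(Function('d')(-54, 117), -2862)) = Mul(Add(25, Add(-20, -57)), Add(-54, -2862)) = Mul(Add(25, -77), -2916) = Mul(-52, -2916) = 151632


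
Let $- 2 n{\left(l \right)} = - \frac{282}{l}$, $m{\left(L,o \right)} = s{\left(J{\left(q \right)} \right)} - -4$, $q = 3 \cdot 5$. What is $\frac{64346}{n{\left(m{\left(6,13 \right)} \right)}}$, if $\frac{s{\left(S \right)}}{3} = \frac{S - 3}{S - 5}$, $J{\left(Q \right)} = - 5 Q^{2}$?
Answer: $\frac{254295392}{79665} \approx 3192.1$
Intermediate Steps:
$q = 15$
$s{\left(S \right)} = \frac{3 \left(-3 + S\right)}{-5 + S}$ ($s{\left(S \right)} = 3 \frac{S - 3}{S - 5} = 3 \frac{-3 + S}{-5 + S} = \frac{3 \left(-3 + S\right)}{-5 + S}$)
$m{\left(L,o \right)} = \frac{3952}{565}$ ($m{\left(L,o \right)} = \frac{3 \left(-3 - 5 \cdot 15^{2}\right)}{-5 - 5 \cdot 15^{2}} - -4 = \frac{3 \left(-3 - 1125\right)}{-5 - 1125} + 4 = 3 \frac{1}{-1130} \left(-1128\right) + 4 = 3 \left(- \frac{1}{1130}\right) \left(-1128\right) + 4 = \frac{1692}{565} + 4 = \frac{3952}{565}$)
$n{\left(l \right)} = \frac{141}{l}$ ($n{\left(l \right)} = - \frac{\left(-282\right) \frac{1}{l}}{2} = \frac{141}{l}$)
$\frac{64346}{n{\left(m{\left(6,13 \right)} \right)}} = \frac{64346}{141 \frac{1}{\frac{3952}{565}}} = \frac{64346}{141 \cdot \frac{565}{3952}} = \frac{64346}{\frac{79665}{3952}} = 64346 \cdot \frac{3952}{79665} = \frac{254295392}{79665}$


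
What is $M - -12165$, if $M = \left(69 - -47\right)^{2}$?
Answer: $25621$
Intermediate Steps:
$M = 13456$ ($M = \left(69 + 47\right)^{2} = 116^{2} = 13456$)
$M - -12165 = 13456 - -12165 = 13456 + 12165 = 25621$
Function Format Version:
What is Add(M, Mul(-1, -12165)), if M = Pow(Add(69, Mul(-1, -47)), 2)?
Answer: 25621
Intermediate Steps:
M = 13456 (M = Pow(Add(69, 47), 2) = Pow(116, 2) = 13456)
Add(M, Mul(-1, -12165)) = Add(13456, Mul(-1, -12165)) = Add(13456, 12165) = 25621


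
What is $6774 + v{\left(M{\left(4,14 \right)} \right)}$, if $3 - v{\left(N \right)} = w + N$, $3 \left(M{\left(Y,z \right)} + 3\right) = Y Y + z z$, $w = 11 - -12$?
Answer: $\frac{20059}{3} \approx 6686.3$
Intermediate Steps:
$w = 23$ ($w = 11 + 12 = 23$)
$M{\left(Y,z \right)} = -3 + \frac{Y^{2}}{3} + \frac{z^{2}}{3}$ ($M{\left(Y,z \right)} = -3 + \frac{Y Y + z z}{3} = -3 + \frac{Y^{2} + z^{2}}{3} = -3 + \left(\frac{Y^{2}}{3} + \frac{z^{2}}{3}\right) = -3 + \frac{Y^{2}}{3} + \frac{z^{2}}{3}$)
$v{\left(N \right)} = -20 - N$ ($v{\left(N \right)} = 3 - \left(23 + N\right) = -20 - N$)
$6774 + v{\left(M{\left(4,14 \right)} \right)} = 6774 - \left(17 + \frac{16}{3} + \frac{196}{3}\right) = 6774 - \frac{263}{3} = \frac{20059}{3}$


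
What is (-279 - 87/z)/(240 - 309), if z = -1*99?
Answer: 9178/2277 ≈ 4.0307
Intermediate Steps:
z = -99
(-279 - 87/z)/(240 - 309) = (-279 - 87/(-99))/(240 - 309) = (-279 - 87*(-1/99))/(-69) = (-279 + 29/33)*(-1/69) = -9178/33*(-1/69) = 9178/2277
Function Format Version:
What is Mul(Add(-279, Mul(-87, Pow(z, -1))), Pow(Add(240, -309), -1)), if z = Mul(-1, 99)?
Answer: Rational(9178, 2277) ≈ 4.0307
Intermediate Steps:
z = -99
Mul(Add(-279, Mul(-87, Pow(z, -1))), Pow(Add(240, -309), -1)) = Mul(Add(-279, Mul(-87, Pow(-99, -1))), Pow(Add(240, -309), -1)) = Mul(Add(-279, Mul(-87, Rational(-1, 99))), Pow(-69, -1)) = Mul(Add(-279, Rational(29, 33)), Rational(-1, 69)) = Mul(Rational(-9178, 33), Rational(-1, 69)) = Rational(9178, 2277)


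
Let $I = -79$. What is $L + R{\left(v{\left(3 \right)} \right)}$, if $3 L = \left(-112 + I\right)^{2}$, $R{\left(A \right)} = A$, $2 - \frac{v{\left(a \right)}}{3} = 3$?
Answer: $\frac{36472}{3} \approx 12157.0$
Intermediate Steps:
$v{\left(a \right)} = -3$ ($v{\left(a \right)} = 6 - 9 = -3$)
$L = \frac{36481}{3}$ ($L = \frac{\left(-112 - 79\right)^{2}}{3} = \frac{\left(-191\right)^{2}}{3} = \frac{1}{3} \cdot 36481 = \frac{36481}{3} \approx 12160.0$)
$L + R{\left(v{\left(3 \right)} \right)} = \frac{36481}{3} - 3 = \frac{36472}{3}$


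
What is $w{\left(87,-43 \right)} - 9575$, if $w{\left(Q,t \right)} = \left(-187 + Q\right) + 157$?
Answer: $-9518$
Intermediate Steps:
$w{\left(Q,t \right)} = -30 + Q$
$w{\left(87,-43 \right)} - 9575 = \left(-30 + 87\right) - 9575 = 57 - 9575 = -9518$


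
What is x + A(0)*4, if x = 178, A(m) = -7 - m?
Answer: 150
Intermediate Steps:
x + A(0)*4 = 178 + (-7 - 1*0)*4 = 178 + (-7 + 0)*4 = 178 - 7*4 = 178 - 28 = 150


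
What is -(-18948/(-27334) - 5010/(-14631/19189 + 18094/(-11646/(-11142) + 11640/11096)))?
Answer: -115364127467711709/1018424676039323762 ≈ -0.11328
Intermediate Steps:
-(-18948/(-27334) - 5010/(-14631/19189 + 18094/(-11646/(-11142) + 11640/11096))) = -(-18948*(-1/27334) - 5010/(-14631*1/19189 + 18094/(-11646*(-1/11142) + 11640*(1/11096)))) = -(9474/13667 - 5010/(-14631/19189 + 18094/(647/619 + 1455/1387))) = -(9474/13667 - 5010/(-14631/19189 + 18094/(1798034/858553))) = -(9474/13667 - 5010/(-14631/19189 + 18094*(858553/1798034))) = -(9474/13667 - 5010/(-14631/19189 + 7767328991/899017)) = -(9474/13667 - 5010/149034122490572/17251237213) = -(9474/13667 - 5010*17251237213/149034122490572) = -(9474/13667 - 43214349218565/74517061245286) = -1*115364127467711709/1018424676039323762 = -115364127467711709/1018424676039323762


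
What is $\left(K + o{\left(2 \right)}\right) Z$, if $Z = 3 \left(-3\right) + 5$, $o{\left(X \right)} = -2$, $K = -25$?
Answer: $108$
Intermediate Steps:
$Z = -4$ ($Z = -9 + 5 = -4$)
$\left(K + o{\left(2 \right)}\right) Z = \left(-25 - 2\right) \left(-4\right) = \left(-27\right) \left(-4\right) = 108$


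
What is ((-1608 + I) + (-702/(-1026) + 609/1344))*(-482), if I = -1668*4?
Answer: 2426170377/608 ≈ 3.9904e+6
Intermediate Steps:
I = -6672
((-1608 + I) + (-702/(-1026) + 609/1344))*(-482) = ((-1608 - 6672) + (-702/(-1026) + 609/1344))*(-482) = (-8280 + (-702*(-1/1026) + 609*(1/1344)))*(-482) = (-8280 + (13/19 + 29/64))*(-482) = (-8280 + 1383/1216)*(-482) = -10067097/1216*(-482) = 2426170377/608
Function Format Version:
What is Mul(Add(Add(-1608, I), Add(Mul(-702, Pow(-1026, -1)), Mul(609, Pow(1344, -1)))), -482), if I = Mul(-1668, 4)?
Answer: Rational(2426170377, 608) ≈ 3.9904e+6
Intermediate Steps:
I = -6672
Mul(Add(Add(-1608, I), Add(Mul(-702, Pow(-1026, -1)), Mul(609, Pow(1344, -1)))), -482) = Mul(Add(Add(-1608, -6672), Add(Mul(-702, Pow(-1026, -1)), Mul(609, Pow(1344, -1)))), -482) = Mul(Add(-8280, Add(Mul(-702, Rational(-1, 1026)), Mul(609, Rational(1, 1344)))), -482) = Mul(Add(-8280, Add(Rational(13, 19), Rational(29, 64))), -482) = Mul(Add(-8280, Rational(1383, 1216)), -482) = Mul(Rational(-10067097, 1216), -482) = Rational(2426170377, 608)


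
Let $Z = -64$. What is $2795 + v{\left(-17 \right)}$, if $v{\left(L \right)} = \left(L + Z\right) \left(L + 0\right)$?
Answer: $4172$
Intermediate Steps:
$v{\left(L \right)} = L \left(-64 + L\right)$ ($v{\left(L \right)} = \left(L - 64\right) \left(L + 0\right) = \left(-64 + L\right) L = L \left(-64 + L\right)$)
$2795 + v{\left(-17 \right)} = 2795 - 17 \left(-64 - 17\right) = 2795 - -1377 = 2795 + 1377 = 4172$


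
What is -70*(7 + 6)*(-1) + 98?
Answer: 1008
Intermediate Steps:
-70*(7 + 6)*(-1) + 98 = -910*(-1) + 98 = -70*(-13) + 98 = 910 + 98 = 1008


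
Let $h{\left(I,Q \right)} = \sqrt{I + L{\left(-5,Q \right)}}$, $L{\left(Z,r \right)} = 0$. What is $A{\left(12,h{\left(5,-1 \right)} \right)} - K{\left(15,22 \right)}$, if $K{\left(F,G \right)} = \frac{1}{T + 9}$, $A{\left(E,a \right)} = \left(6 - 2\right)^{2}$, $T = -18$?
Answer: $\frac{145}{9} \approx 16.111$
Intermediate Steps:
$h{\left(I,Q \right)} = \sqrt{I}$ ($h{\left(I,Q \right)} = \sqrt{I + 0} = \sqrt{I}$)
$A{\left(E,a \right)} = 16$ ($A{\left(E,a \right)} = 4^{2} = 16$)
$K{\left(F,G \right)} = - \frac{1}{9}$ ($K{\left(F,G \right)} = \frac{1}{-18 + 9} = \frac{1}{-9} = - \frac{1}{9}$)
$A{\left(12,h{\left(5,-1 \right)} \right)} - K{\left(15,22 \right)} = 16 - - \frac{1}{9} = 16 + \frac{1}{9} = \frac{145}{9}$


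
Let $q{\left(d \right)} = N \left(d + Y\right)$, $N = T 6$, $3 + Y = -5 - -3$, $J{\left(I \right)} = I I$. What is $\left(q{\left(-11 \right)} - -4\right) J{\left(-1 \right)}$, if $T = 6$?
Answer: $-572$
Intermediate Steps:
$J{\left(I \right)} = I^{2}$
$Y = -5$ ($Y = -3 - 2 = -5$)
$N = 36$ ($N = 6 \cdot 6 = 36$)
$q{\left(d \right)} = -180 + 36 d$ ($q{\left(d \right)} = 36 \left(d - 5\right) = 36 \left(-5 + d\right) = -180 + 36 d$)
$\left(q{\left(-11 \right)} - -4\right) J{\left(-1 \right)} = \left(\left(-180 + 36 \left(-11\right)\right) - -4\right) \left(-1\right)^{2} = \left(\left(-180 - 396\right) + 4\right) 1 = \left(-576 + 4\right) 1 = \left(-572\right) 1 = -572$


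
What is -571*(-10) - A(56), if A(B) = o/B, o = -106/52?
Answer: 8313813/1456 ≈ 5710.0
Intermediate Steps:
o = -53/26 (o = -106*1/52 = -53/26 ≈ -2.0385)
A(B) = -53/(26*B)
-571*(-10) - A(56) = -571*(-10) - (-53)/(26*56) = 5710 - (-53)/(26*56) = 5710 - 1*(-53/1456) = 5710 + 53/1456 = 8313813/1456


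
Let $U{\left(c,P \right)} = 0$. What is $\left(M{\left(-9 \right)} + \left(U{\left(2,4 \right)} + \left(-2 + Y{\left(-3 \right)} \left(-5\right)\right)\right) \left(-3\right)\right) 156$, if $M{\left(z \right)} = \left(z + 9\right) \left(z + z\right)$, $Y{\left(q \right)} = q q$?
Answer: $21996$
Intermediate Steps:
$Y{\left(q \right)} = q^{2}$
$M{\left(z \right)} = 2 z \left(9 + z\right)$ ($M{\left(z \right)} = \left(9 + z\right) 2 z = 2 z \left(9 + z\right)$)
$\left(M{\left(-9 \right)} + \left(U{\left(2,4 \right)} + \left(-2 + Y{\left(-3 \right)} \left(-5\right)\right)\right) \left(-3\right)\right) 156 = \left(2 \left(-9\right) \left(9 - 9\right) + \left(0 + \left(-2 + \left(-3\right)^{2} \left(-5\right)\right)\right) \left(-3\right)\right) 156 = \left(2 \left(-9\right) 0 + \left(0 + \left(-2 + 9 \left(-5\right)\right)\right) \left(-3\right)\right) 156 = \left(0 + \left(0 - 47\right) \left(-3\right)\right) 156 = \left(0 - -141\right) 156 = \left(0 + 141\right) 156 = 141 \cdot 156 = 21996$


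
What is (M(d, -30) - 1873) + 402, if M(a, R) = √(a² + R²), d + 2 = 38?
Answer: -1471 + 6*√61 ≈ -1424.1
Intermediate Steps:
d = 36 (d = -2 + 38 = 36)
M(a, R) = √(R² + a²)
(M(d, -30) - 1873) + 402 = (√((-30)² + 36²) - 1873) + 402 = (√(900 + 1296) - 1873) + 402 = (√2196 - 1873) + 402 = (6*√61 - 1873) + 402 = (-1873 + 6*√61) + 402 = -1471 + 6*√61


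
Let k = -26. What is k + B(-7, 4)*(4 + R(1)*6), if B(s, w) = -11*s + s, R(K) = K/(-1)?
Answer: -166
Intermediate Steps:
R(K) = -K (R(K) = K*(-1) = -K)
B(s, w) = -10*s
k + B(-7, 4)*(4 + R(1)*6) = -26 + (-10*(-7))*(4 - 1*1*6) = -26 + 70*(4 - 1*6) = -26 + 70*(4 - 6) = -26 + 70*(-2) = -26 - 140 = -166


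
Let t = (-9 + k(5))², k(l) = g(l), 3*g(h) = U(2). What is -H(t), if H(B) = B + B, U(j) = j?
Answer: -1250/9 ≈ -138.89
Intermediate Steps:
g(h) = ⅔ (g(h) = (⅓)*2 = ⅔)
k(l) = ⅔
t = 625/9 (t = (-9 + ⅔)² = (-25/3)² = 625/9 ≈ 69.444)
H(B) = 2*B
-H(t) = -2*625/9 = -1*1250/9 = -1250/9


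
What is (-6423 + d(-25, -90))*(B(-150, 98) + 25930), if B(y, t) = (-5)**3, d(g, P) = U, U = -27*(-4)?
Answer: -162958575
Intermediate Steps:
U = 108
d(g, P) = 108
B(y, t) = -125
(-6423 + d(-25, -90))*(B(-150, 98) + 25930) = (-6423 + 108)*(-125 + 25930) = -6315*25805 = -162958575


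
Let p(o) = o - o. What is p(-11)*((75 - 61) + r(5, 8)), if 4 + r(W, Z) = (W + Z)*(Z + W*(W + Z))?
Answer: 0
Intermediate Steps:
p(o) = 0
r(W, Z) = -4 + (W + Z)*(Z + W*(W + Z))
p(-11)*((75 - 61) + r(5, 8)) = 0*((75 - 61) + (-4 + 5³ + 8² + 5*8 + 5*8² + 2*8*5²)) = 0*(14 + (-4 + 125 + 64 + 40 + 5*64 + 2*8*25)) = 0*(14 + (-4 + 125 + 64 + 40 + 320 + 400)) = 0*(14 + 945) = 0*959 = 0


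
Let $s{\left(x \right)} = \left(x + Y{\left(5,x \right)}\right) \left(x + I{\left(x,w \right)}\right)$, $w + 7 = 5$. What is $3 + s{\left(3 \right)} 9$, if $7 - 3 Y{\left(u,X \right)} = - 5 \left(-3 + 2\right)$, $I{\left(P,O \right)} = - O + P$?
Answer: $267$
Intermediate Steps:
$w = -2$ ($w = -7 + 5 = -2$)
$I{\left(P,O \right)} = P - O$
$Y{\left(u,X \right)} = \frac{2}{3}$ ($Y{\left(u,X \right)} = \frac{7}{3} - \frac{\left(-5\right) \left(-3 + 2\right)}{3} = \frac{7}{3} - \frac{\left(-5\right) \left(-1\right)}{3} = \frac{7}{3} - \frac{5}{3} = \frac{2}{3}$)
$s{\left(x \right)} = \left(2 + 2 x\right) \left(\frac{2}{3} + x\right)$ ($s{\left(x \right)} = \left(x + \frac{2}{3}\right) \left(x + \left(x - -2\right)\right) = \left(\frac{2}{3} + x\right) \left(x + \left(x + 2\right)\right) = \left(\frac{2}{3} + x\right) \left(x + \left(2 + x\right)\right) = \left(\frac{2}{3} + x\right) \left(2 + 2 x\right) = \left(2 + 2 x\right) \left(\frac{2}{3} + x\right)$)
$3 + s{\left(3 \right)} 9 = 3 + \left(\frac{4}{3} + 2 \cdot 3^{2} + \frac{10}{3} \cdot 3\right) 9 = 3 + \left(\frac{4}{3} + 2 \cdot 9 + 10\right) 9 = 3 + \left(\frac{4}{3} + 18 + 10\right) 9 = 3 + \frac{88}{3} \cdot 9 = 3 + 264 = 267$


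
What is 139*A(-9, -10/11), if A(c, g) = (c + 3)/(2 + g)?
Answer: -1529/2 ≈ -764.50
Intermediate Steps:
A(c, g) = (3 + c)/(2 + g)
139*A(-9, -10/11) = 139*((3 - 9)/(2 - 10/11)) = 139*(-6/(2 - 10*1/11)) = 139*(-6/(2 - 10/11)) = 139*(-6/(12/11)) = 139*((11/12)*(-6)) = 139*(-11/2) = -1529/2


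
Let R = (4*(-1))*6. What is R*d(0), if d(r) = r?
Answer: 0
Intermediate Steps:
R = -24 (R = -4*6 = -24)
R*d(0) = -24*0 = 0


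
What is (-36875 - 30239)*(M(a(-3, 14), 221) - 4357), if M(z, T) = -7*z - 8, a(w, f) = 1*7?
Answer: 296241196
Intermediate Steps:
a(w, f) = 7
M(z, T) = -8 - 7*z
(-36875 - 30239)*(M(a(-3, 14), 221) - 4357) = (-36875 - 30239)*((-8 - 7*7) - 4357) = -67114*((-8 - 49) - 4357) = -67114*(-57 - 4357) = -67114*(-4414) = 296241196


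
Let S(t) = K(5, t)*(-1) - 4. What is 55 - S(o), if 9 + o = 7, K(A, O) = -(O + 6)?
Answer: 55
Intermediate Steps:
K(A, O) = -6 - O (K(A, O) = -(6 + O) = -6 - O)
o = -2 (o = -9 + 7 = -2)
S(t) = 2 + t (S(t) = (-6 - t)*(-1) - 4 = (6 + t) - 4 = 2 + t)
55 - S(o) = 55 - (2 - 2) = 55 - 1*0 = 55 + 0 = 55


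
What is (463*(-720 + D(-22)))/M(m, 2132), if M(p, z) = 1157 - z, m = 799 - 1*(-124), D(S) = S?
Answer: 343546/975 ≈ 352.35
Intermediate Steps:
m = 923 (m = 799 + 124 = 923)
(463*(-720 + D(-22)))/M(m, 2132) = (463*(-720 - 22))/(1157 - 1*2132) = (463*(-742))/(1157 - 2132) = -343546/(-975) = -343546*(-1/975) = 343546/975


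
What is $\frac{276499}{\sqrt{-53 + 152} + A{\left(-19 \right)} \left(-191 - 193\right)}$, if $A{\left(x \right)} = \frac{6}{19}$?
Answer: $- \frac{1344891136}{585853} - \frac{99816139 \sqrt{11}}{1757559} \approx -2484.0$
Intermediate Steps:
$A{\left(x \right)} = \frac{6}{19}$ ($A{\left(x \right)} = 6 \cdot \frac{1}{19} = \frac{6}{19}$)
$\frac{276499}{\sqrt{-53 + 152} + A{\left(-19 \right)} \left(-191 - 193\right)} = \frac{276499}{\sqrt{-53 + 152} + \frac{6 \left(-191 - 193\right)}{19}} = \frac{276499}{\sqrt{99} + \frac{6}{19} \left(-384\right)} = \frac{276499}{3 \sqrt{11} - \frac{2304}{19}} = \frac{276499}{- \frac{2304}{19} + 3 \sqrt{11}}$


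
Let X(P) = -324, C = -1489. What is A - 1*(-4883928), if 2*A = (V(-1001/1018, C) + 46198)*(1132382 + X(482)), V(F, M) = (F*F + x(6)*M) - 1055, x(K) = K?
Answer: 21245445432096465/1036324 ≈ 2.0501e+10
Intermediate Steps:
V(F, M) = -1055 + F**2 + 6*M (V(F, M) = (F*F + 6*M) - 1055 = (F**2 + 6*M) - 1055 = -1055 + F**2 + 6*M)
A = 21240384100295793/1036324 (A = (((-1055 + (-1001/1018)**2 + 6*(-1489)) + 46198)*(1132382 - 324))/2 = (((-1055 + (-1001*1/1018)**2 - 8934) + 46198)*1132058)/2 = (((-1055 + (-1001/1018)**2 - 8934) + 46198)*1132058)/2 = (((-1055 + 1002001/1036324 - 8934) + 46198)*1132058)/2 = ((-10350838435/1036324 + 46198)*1132058)/2 = ((37525257717/1036324)*1132058)/2 = (1/2)*(21240384100295793/518162) = 21240384100295793/1036324 ≈ 2.0496e+10)
A - 1*(-4883928) = 21240384100295793/1036324 - 1*(-4883928) = 21240384100295793/1036324 + 4883928 = 21245445432096465/1036324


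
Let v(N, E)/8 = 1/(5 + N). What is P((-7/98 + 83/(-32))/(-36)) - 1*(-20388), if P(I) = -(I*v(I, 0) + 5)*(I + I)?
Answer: 373714788995/18330816 ≈ 20387.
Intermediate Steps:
v(N, E) = 8/(5 + N)
P(I) = -2*I*(5 + 8*I/(5 + I)) (P(I) = -(I*(8/(5 + I)) + 5)*(I + I) = -(8*I/(5 + I) + 5)*2*I = -(5 + 8*I/(5 + I))*2*I = -2*I*(5 + 8*I/(5 + I)))
P((-7/98 + 83/(-32))/(-36)) - 1*(-20388) = -2*(-7/98 + 83/(-32))/(-36)*(25 + 13*((-7/98 + 83/(-32))/(-36)))/(5 + (-7/98 + 83/(-32))/(-36)) - 1*(-20388) = -2*(-7*1/98 + 83*(-1/32))*(-1/36)*(25 + 13*((-7*1/98 + 83*(-1/32))*(-1/36)))/(5 + (-7*1/98 + 83*(-1/32))*(-1/36)) + 20388 = -2*(-1/14 - 83/32)*(-1/36)*(25 + 13*((-1/14 - 83/32)*(-1/36)))/(5 + (-1/14 - 83/32)*(-1/36)) + 20388 = -2*(-597/224*(-1/36))*(25 + 13*(-597/224*(-1/36)))/(5 - 597/224*(-1/36)) + 20388 = -2*199/2688*(25 + 13*(199/2688))/(5 + 199/2688) + 20388 = -2*199/2688*(25 + 2587/2688)/13639/2688 + 20388 = -2*199/2688*2688/13639*69787/2688 + 20388 = -13887613/18330816 + 20388 = 373714788995/18330816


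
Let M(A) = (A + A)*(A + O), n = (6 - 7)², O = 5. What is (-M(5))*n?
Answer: -100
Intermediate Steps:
n = 1 (n = (-1)² = 1)
M(A) = 2*A*(5 + A) (M(A) = (A + A)*(A + 5) = (2*A)*(5 + A) = 2*A*(5 + A))
(-M(5))*n = -2*5*(5 + 5)*1 = -2*5*10*1 = -1*100*1 = -100*1 = -100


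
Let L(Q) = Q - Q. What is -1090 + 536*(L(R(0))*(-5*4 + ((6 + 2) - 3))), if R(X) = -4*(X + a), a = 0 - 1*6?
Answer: -1090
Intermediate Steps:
a = -6 (a = 0 - 6 = -6)
R(X) = 24 - 4*X (R(X) = -4*(X - 6) = -4*(-6 + X) = 24 - 4*X)
L(Q) = 0
-1090 + 536*(L(R(0))*(-5*4 + ((6 + 2) - 3))) = -1090 + 536*(0*(-5*4 + ((6 + 2) - 3))) = -1090 + 536*(0*(-20 + (8 - 3))) = -1090 + 536*(0*(-20 + 5)) = -1090 + 536*(0*(-15)) = -1090 + 536*0 = -1090 + 0 = -1090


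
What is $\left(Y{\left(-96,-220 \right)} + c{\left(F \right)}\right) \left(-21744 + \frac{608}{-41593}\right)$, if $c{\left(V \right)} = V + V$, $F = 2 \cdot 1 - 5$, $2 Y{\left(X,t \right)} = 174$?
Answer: $- \frac{73256302800}{41593} \approx -1.7613 \cdot 10^{6}$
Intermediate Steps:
$Y{\left(X,t \right)} = 87$ ($Y{\left(X,t \right)} = \frac{1}{2} \cdot 174 = 87$)
$F = -3$ ($F = 2 - 5 = -3$)
$c{\left(V \right)} = 2 V$
$\left(Y{\left(-96,-220 \right)} + c{\left(F \right)}\right) \left(-21744 + \frac{608}{-41593}\right) = \left(87 + 2 \left(-3\right)\right) \left(-21744 + \frac{608}{-41593}\right) = \left(87 - 6\right) \left(-21744 + 608 \left(- \frac{1}{41593}\right)\right) = 81 \left(-21744 - \frac{608}{41593}\right) = 81 \left(- \frac{904398800}{41593}\right) = - \frac{73256302800}{41593}$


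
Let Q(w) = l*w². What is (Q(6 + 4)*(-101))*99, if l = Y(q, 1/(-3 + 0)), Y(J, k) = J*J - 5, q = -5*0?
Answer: 4999500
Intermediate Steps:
q = 0
Y(J, k) = -5 + J² (Y(J, k) = J² - 5 = -5 + J²)
l = -5 (l = -5 + 0² = -5 + 0 = -5)
Q(w) = -5*w²
(Q(6 + 4)*(-101))*99 = (-5*(6 + 4)²*(-101))*99 = (-5*10²*(-101))*99 = (-5*100*(-101))*99 = -500*(-101)*99 = 50500*99 = 4999500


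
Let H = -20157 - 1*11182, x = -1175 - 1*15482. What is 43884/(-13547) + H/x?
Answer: -13322885/9810973 ≈ -1.3580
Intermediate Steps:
x = -16657 (x = -1175 - 15482 = -16657)
H = -31339 (H = -20157 - 11182 = -31339)
43884/(-13547) + H/x = 43884/(-13547) - 31339/(-16657) = 43884*(-1/13547) - 31339*(-1/16657) = -1908/589 + 31339/16657 = -13322885/9810973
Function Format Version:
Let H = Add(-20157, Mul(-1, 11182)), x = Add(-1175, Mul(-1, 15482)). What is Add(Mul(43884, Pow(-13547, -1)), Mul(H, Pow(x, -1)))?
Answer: Rational(-13322885, 9810973) ≈ -1.3580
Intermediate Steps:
x = -16657 (x = Add(-1175, -15482) = -16657)
H = -31339 (H = Add(-20157, -11182) = -31339)
Add(Mul(43884, Pow(-13547, -1)), Mul(H, Pow(x, -1))) = Add(Mul(43884, Pow(-13547, -1)), Mul(-31339, Pow(-16657, -1))) = Add(Mul(43884, Rational(-1, 13547)), Mul(-31339, Rational(-1, 16657))) = Add(Rational(-1908, 589), Rational(31339, 16657)) = Rational(-13322885, 9810973)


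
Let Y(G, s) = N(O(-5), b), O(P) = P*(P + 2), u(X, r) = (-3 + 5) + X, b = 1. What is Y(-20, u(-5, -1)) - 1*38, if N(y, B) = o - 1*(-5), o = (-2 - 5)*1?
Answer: -40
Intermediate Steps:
o = -7 (o = -7*1 = -7)
u(X, r) = 2 + X
O(P) = P*(2 + P)
N(y, B) = -2 (N(y, B) = -7 - 1*(-5) = -7 + 5 = -2)
Y(G, s) = -2
Y(-20, u(-5, -1)) - 1*38 = -2 - 1*38 = -2 - 38 = -40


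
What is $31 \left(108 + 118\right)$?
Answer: $7006$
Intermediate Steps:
$31 \left(108 + 118\right) = 31 \cdot 226 = 7006$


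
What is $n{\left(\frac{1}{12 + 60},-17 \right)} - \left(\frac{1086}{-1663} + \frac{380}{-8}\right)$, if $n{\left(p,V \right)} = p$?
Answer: $\frac{5767315}{119736} \approx 48.167$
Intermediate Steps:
$n{\left(\frac{1}{12 + 60},-17 \right)} - \left(\frac{1086}{-1663} + \frac{380}{-8}\right) = \frac{1}{12 + 60} - \left(\frac{1086}{-1663} + \frac{380}{-8}\right) = \frac{1}{72} - \left(1086 \left(- \frac{1}{1663}\right) + 380 \left(- \frac{1}{8}\right)\right) = \frac{1}{72} - \left(- \frac{1086}{1663} - \frac{95}{2}\right) = \frac{1}{72} - - \frac{160157}{3326} = \frac{1}{72} + \frac{160157}{3326} = \frac{5767315}{119736}$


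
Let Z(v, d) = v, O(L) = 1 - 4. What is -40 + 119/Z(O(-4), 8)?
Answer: -239/3 ≈ -79.667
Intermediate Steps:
O(L) = -3
-40 + 119/Z(O(-4), 8) = -40 + 119/(-3) = -40 + 119*(-⅓) = -40 - 119/3 = -239/3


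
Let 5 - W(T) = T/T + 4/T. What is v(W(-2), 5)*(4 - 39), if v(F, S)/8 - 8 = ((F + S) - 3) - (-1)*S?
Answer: -5880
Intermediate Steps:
W(T) = 4 - 4/T (W(T) = 5 - (T/T + 4/T) = 5 - (1 + 4/T) = 5 + (-1 - 4/T) = 4 - 4/T)
v(F, S) = 40 + 8*F + 16*S (v(F, S) = 64 + 8*(((F + S) - 3) - (-1)*S) = 64 + 8*((-3 + F + S) + S) = 64 + 8*(-3 + F + 2*S) = 64 + (-24 + 8*F + 16*S) = 40 + 8*F + 16*S)
v(W(-2), 5)*(4 - 39) = (40 + 8*(4 - 4/(-2)) + 16*5)*(4 - 39) = (40 + 8*(4 - 4*(-1/2)) + 80)*(-35) = (40 + 8*(4 + 2) + 80)*(-35) = (40 + 8*6 + 80)*(-35) = (40 + 48 + 80)*(-35) = 168*(-35) = -5880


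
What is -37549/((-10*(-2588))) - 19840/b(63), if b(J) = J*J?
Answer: -662491181/102717720 ≈ -6.4496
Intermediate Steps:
b(J) = J²
-37549/((-10*(-2588))) - 19840/b(63) = -37549/((-10*(-2588))) - 19840/(63²) = -37549/25880 - 19840/3969 = -662491181/102717720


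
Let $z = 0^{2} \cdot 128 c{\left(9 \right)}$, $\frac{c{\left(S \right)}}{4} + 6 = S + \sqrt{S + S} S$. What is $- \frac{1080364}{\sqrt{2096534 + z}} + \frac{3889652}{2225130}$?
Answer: $\frac{1944826}{1112565} - \frac{540182 \sqrt{2096534}}{1048267} \approx -744.39$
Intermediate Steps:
$c{\left(S \right)} = -24 + 4 S + 4 \sqrt{2} S^{\frac{3}{2}}$ ($c{\left(S \right)} = -24 + 4 \left(S + \sqrt{S + S} S\right) = -24 + 4 \left(S + \sqrt{2 S} S\right) = -24 + 4 \left(S + \sqrt{2} \sqrt{S} S\right) = -24 + 4 \left(S + \sqrt{2} S^{\frac{3}{2}}\right) = -24 + \left(4 S + 4 \sqrt{2} S^{\frac{3}{2}}\right) = -24 + 4 S + 4 \sqrt{2} S^{\frac{3}{2}}$)
$z = 0$ ($z = 0^{2} \cdot 128 \left(-24 + 4 \cdot 9 + 4 \sqrt{2} \cdot 9^{\frac{3}{2}}\right) = 0 \cdot 128 \left(-24 + 36 + 4 \sqrt{2} \cdot 27\right) = 0 \left(-24 + 36 + 108 \sqrt{2}\right) = 0 \left(12 + 108 \sqrt{2}\right) = 0$)
$- \frac{1080364}{\sqrt{2096534 + z}} + \frac{3889652}{2225130} = - \frac{1080364}{\sqrt{2096534 + 0}} + \frac{3889652}{2225130} = - \frac{1080364}{\sqrt{2096534}} + 3889652 \cdot \frac{1}{2225130} = - 1080364 \frac{\sqrt{2096534}}{2096534} + \frac{1944826}{1112565} = - \frac{540182 \sqrt{2096534}}{1048267} + \frac{1944826}{1112565} = \frac{1944826}{1112565} - \frac{540182 \sqrt{2096534}}{1048267}$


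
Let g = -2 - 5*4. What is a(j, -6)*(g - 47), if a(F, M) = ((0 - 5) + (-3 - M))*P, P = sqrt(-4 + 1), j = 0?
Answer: 138*I*sqrt(3) ≈ 239.02*I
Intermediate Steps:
g = -22 (g = -2 - 20 = -22)
P = I*sqrt(3) (P = sqrt(-3) = I*sqrt(3) ≈ 1.732*I)
a(F, M) = I*sqrt(3)*(-8 - M) (a(F, M) = ((0 - 5) + (-3 - M))*(I*sqrt(3)) = (-5 + (-3 - M))*(I*sqrt(3)) = (-8 - M)*(I*sqrt(3)) = I*sqrt(3)*(-8 - M))
a(j, -6)*(g - 47) = (I*sqrt(3)*(-8 - 1*(-6)))*(-22 - 47) = (I*sqrt(3)*(-8 + 6))*(-69) = (I*sqrt(3)*(-2))*(-69) = -2*I*sqrt(3)*(-69) = 138*I*sqrt(3)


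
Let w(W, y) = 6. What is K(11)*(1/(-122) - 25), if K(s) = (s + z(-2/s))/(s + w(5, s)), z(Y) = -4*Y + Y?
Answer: -387477/22814 ≈ -16.984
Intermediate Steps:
z(Y) = -3*Y
K(s) = (s + 6/s)/(6 + s) (K(s) = (s - (-6)/s)/(s + 6) = (s + 6/s)/(6 + s))
K(11)*(1/(-122) - 25) = ((6 + 11²)/(11*(6 + 11)))*(1/(-122) - 25) = ((1/11)*(6 + 121)/17)*(-1/122 - 25) = ((1/11)*(1/17)*127)*(-3051/122) = (127/187)*(-3051/122) = -387477/22814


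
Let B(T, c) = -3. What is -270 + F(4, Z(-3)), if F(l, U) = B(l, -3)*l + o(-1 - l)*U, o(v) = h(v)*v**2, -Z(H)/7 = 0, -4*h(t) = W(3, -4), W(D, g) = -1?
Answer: -282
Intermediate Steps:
h(t) = 1/4 (h(t) = -1/4*(-1) = 1/4)
Z(H) = 0 (Z(H) = -7*0 = 0)
o(v) = v**2/4
F(l, U) = -3*l + U*(-1 - l)**2/4 (F(l, U) = -3*l + ((-1 - l)**2/4)*U = -3*l + U*(-1 - l)**2/4)
-270 + F(4, Z(-3)) = -270 + (-3*4 + (1/4)*0*(1 + 4)**2) = -270 + (-12 + (1/4)*0*5**2) = -270 + (-12 + (1/4)*0*25) = -270 + (-12 + 0) = -270 - 12 = -282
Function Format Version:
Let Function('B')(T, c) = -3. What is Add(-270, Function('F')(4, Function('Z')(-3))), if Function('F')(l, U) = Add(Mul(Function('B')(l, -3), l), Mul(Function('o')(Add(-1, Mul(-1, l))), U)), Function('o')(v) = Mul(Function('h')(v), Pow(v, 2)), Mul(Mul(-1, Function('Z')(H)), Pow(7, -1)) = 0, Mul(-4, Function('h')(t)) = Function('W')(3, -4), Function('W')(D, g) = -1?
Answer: -282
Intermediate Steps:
Function('h')(t) = Rational(1, 4) (Function('h')(t) = Mul(Rational(-1, 4), -1) = Rational(1, 4))
Function('Z')(H) = 0 (Function('Z')(H) = Mul(-7, 0) = 0)
Function('o')(v) = Mul(Rational(1, 4), Pow(v, 2))
Function('F')(l, U) = Add(Mul(-3, l), Mul(Rational(1, 4), U, Pow(Add(-1, Mul(-1, l)), 2))) (Function('F')(l, U) = Add(Mul(-3, l), Mul(Mul(Rational(1, 4), Pow(Add(-1, Mul(-1, l)), 2)), U)) = Add(Mul(-3, l), Mul(Rational(1, 4), U, Pow(Add(-1, Mul(-1, l)), 2))))
Add(-270, Function('F')(4, Function('Z')(-3))) = Add(-270, Add(Mul(-3, 4), Mul(Rational(1, 4), 0, Pow(Add(1, 4), 2)))) = Add(-270, Add(-12, Mul(Rational(1, 4), 0, Pow(5, 2)))) = Add(-270, Add(-12, Mul(Rational(1, 4), 0, 25))) = Add(-270, Add(-12, 0)) = Add(-270, -12) = -282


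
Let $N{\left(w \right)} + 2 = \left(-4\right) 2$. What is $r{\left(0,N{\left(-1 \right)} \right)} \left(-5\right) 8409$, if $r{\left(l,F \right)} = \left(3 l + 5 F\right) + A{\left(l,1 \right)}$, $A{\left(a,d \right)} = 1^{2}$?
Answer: $2060205$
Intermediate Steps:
$N{\left(w \right)} = -10$ ($N{\left(w \right)} = -2 - 8 = -10$)
$A{\left(a,d \right)} = 1$
$r{\left(l,F \right)} = 1 + 3 l + 5 F$ ($r{\left(l,F \right)} = \left(3 l + 5 F\right) + 1 = 1 + 3 l + 5 F$)
$r{\left(0,N{\left(-1 \right)} \right)} \left(-5\right) 8409 = \left(1 + 3 \cdot 0 + 5 \left(-10\right)\right) \left(-5\right) 8409 = \left(1 + 0 - 50\right) \left(-5\right) 8409 = \left(-49\right) \left(-5\right) 8409 = 245 \cdot 8409 = 2060205$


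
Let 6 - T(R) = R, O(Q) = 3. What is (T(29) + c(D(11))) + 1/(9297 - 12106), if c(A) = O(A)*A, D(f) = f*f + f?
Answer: 1047756/2809 ≈ 373.00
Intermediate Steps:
T(R) = 6 - R
D(f) = f + f**2 (D(f) = f**2 + f = f + f**2)
c(A) = 3*A
(T(29) + c(D(11))) + 1/(9297 - 12106) = ((6 - 1*29) + 3*(11*(1 + 11))) + 1/(9297 - 12106) = ((6 - 29) + 3*(11*12)) + 1/(-2809) = (-23 + 3*132) - 1/2809 = (-23 + 396) - 1/2809 = 373 - 1/2809 = 1047756/2809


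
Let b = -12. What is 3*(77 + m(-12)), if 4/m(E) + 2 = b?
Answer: 1611/7 ≈ 230.14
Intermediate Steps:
m(E) = -2/7 (m(E) = 4/(-2 - 12) = 4/(-14) = 4*(-1/14) = -2/7)
3*(77 + m(-12)) = 3*(77 - 2/7) = 3*(537/7) = 1611/7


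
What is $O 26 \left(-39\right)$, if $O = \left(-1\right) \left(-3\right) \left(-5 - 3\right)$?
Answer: $24336$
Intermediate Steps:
$O = -24$ ($O = 3 \left(-8\right) = -24$)
$O 26 \left(-39\right) = \left(-24\right) 26 \left(-39\right) = \left(-624\right) \left(-39\right) = 24336$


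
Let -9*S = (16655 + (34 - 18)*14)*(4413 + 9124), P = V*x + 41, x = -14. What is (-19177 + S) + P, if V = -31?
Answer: -228659341/9 ≈ -2.5407e+7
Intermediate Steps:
P = 475 (P = -31*(-14) + 41 = 434 + 41 = 475)
S = -228491023/9 (S = -(16655 + (34 - 18)*14)*(4413 + 9124)/9 = -(16655 + 16*14)*13537/9 = -(16655 + 224)*13537/9 = -16879*13537/9 = -⅑*228491023 = -228491023/9 ≈ -2.5388e+7)
(-19177 + S) + P = (-19177 - 228491023/9) + 475 = -228663616/9 + 475 = -228659341/9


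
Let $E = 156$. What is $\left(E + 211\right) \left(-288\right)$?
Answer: $-105696$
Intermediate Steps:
$\left(E + 211\right) \left(-288\right) = \left(156 + 211\right) \left(-288\right) = 367 \left(-288\right) = -105696$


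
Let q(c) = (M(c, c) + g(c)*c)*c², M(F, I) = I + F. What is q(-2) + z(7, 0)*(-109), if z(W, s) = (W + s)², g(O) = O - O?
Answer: -5357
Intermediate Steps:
M(F, I) = F + I
g(O) = 0
q(c) = 2*c³ (q(c) = ((c + c) + 0*c)*c² = (2*c + 0)*c² = (2*c)*c² = 2*c³)
q(-2) + z(7, 0)*(-109) = 2*(-2)³ + (7 + 0)²*(-109) = 2*(-8) + 7²*(-109) = -16 + 49*(-109) = -16 - 5341 = -5357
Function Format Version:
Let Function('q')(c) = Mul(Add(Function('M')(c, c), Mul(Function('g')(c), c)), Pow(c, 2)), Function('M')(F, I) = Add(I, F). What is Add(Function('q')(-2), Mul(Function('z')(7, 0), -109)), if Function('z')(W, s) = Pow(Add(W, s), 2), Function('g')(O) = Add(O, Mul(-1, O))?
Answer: -5357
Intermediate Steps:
Function('M')(F, I) = Add(F, I)
Function('g')(O) = 0
Function('q')(c) = Mul(2, Pow(c, 3)) (Function('q')(c) = Mul(Add(Add(c, c), Mul(0, c)), Pow(c, 2)) = Mul(Add(Mul(2, c), 0), Pow(c, 2)) = Mul(Mul(2, c), Pow(c, 2)) = Mul(2, Pow(c, 3)))
Add(Function('q')(-2), Mul(Function('z')(7, 0), -109)) = Add(Mul(2, Pow(-2, 3)), Mul(Pow(Add(7, 0), 2), -109)) = Add(Mul(2, -8), Mul(Pow(7, 2), -109)) = Add(-16, Mul(49, -109)) = Add(-16, -5341) = -5357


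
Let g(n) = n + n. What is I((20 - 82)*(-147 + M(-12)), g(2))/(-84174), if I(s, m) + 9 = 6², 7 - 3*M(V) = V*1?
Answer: -9/28058 ≈ -0.00032076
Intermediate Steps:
g(n) = 2*n
M(V) = 7/3 - V/3
I(s, m) = 27 (I(s, m) = -9 + 6² = -9 + 36 = 27)
I((20 - 82)*(-147 + M(-12)), g(2))/(-84174) = 27/(-84174) = 27*(-1/84174) = -9/28058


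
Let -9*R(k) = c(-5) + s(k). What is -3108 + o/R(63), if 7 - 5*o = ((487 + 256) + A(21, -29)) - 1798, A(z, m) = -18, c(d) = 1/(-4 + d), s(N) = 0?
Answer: 14388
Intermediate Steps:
R(k) = 1/81 (R(k) = -(1/(-4 - 5) + 0)/9 = -(1/(-9) + 0)/9 = -(-1/9 + 0)/9 = -1/9*(-1/9) = 1/81)
o = 216 (o = 7/5 - (((487 + 256) - 18) - 1798)/5 = 7/5 - ((743 - 18) - 1798)/5 = 7/5 - (725 - 1798)/5 = 7/5 - 1/5*(-1073) = 7/5 + 1073/5 = 216)
-3108 + o/R(63) = -3108 + 216/(1/81) = -3108 + 216*81 = -3108 + 17496 = 14388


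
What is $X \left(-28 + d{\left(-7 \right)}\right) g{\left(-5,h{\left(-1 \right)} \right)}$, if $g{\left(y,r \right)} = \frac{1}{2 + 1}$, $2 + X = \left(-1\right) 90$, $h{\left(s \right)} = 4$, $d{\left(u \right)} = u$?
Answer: $\frac{3220}{3} \approx 1073.3$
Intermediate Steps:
$X = -92$ ($X = -2 - 90 = -92$)
$g{\left(y,r \right)} = \frac{1}{3}$
$X \left(-28 + d{\left(-7 \right)}\right) g{\left(-5,h{\left(-1 \right)} \right)} = - 92 \left(-28 - 7\right) \frac{1}{3} = \left(-92\right) \left(-35\right) \frac{1}{3} = 3220 \cdot \frac{1}{3} = \frac{3220}{3}$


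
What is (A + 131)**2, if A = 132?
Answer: 69169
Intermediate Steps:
(A + 131)**2 = (132 + 131)**2 = 263**2 = 69169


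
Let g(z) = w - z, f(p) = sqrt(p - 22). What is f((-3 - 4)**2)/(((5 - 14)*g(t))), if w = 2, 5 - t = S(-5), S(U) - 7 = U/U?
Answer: -sqrt(3)/15 ≈ -0.11547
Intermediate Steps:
S(U) = 8 (S(U) = 7 + U/U = 7 + 1 = 8)
f(p) = sqrt(-22 + p)
t = -3 (t = 5 - 1*8 = 5 - 8 = -3)
g(z) = 2 - z
f((-3 - 4)**2)/(((5 - 14)*g(t))) = sqrt(-22 + (-3 - 4)**2)/(((5 - 14)*(2 - 1*(-3)))) = sqrt(-22 + (-7)**2)/((-9*(2 + 3))) = sqrt(-22 + 49)/((-9*5)) = sqrt(27)/(-45) = (3*sqrt(3))*(-1/45) = -sqrt(3)/15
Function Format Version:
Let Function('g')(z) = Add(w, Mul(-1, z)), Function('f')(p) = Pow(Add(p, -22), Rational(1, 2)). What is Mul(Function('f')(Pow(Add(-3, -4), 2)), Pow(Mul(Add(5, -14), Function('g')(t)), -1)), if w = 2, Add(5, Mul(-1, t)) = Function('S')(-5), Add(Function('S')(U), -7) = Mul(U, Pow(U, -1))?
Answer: Mul(Rational(-1, 15), Pow(3, Rational(1, 2))) ≈ -0.11547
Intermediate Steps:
Function('S')(U) = 8 (Function('S')(U) = Add(7, Mul(U, Pow(U, -1))) = Add(7, 1) = 8)
Function('f')(p) = Pow(Add(-22, p), Rational(1, 2))
t = -3 (t = Add(5, Mul(-1, 8)) = Add(5, -8) = -3)
Function('g')(z) = Add(2, Mul(-1, z))
Mul(Function('f')(Pow(Add(-3, -4), 2)), Pow(Mul(Add(5, -14), Function('g')(t)), -1)) = Mul(Pow(Add(-22, Pow(Add(-3, -4), 2)), Rational(1, 2)), Pow(Mul(Add(5, -14), Add(2, Mul(-1, -3))), -1)) = Mul(Pow(Add(-22, Pow(-7, 2)), Rational(1, 2)), Pow(Mul(-9, Add(2, 3)), -1)) = Mul(Pow(Add(-22, 49), Rational(1, 2)), Pow(Mul(-9, 5), -1)) = Mul(Pow(27, Rational(1, 2)), Pow(-45, -1)) = Mul(Mul(3, Pow(3, Rational(1, 2))), Rational(-1, 45)) = Mul(Rational(-1, 15), Pow(3, Rational(1, 2)))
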